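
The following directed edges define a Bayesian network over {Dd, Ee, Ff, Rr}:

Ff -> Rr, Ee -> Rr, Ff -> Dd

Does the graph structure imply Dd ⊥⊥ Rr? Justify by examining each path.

No

Only one path connects Dd and Rr:
Path 1: Dd ← Ff → Rr
  Ff is a fork and Ff is not conditioned on — no node blocks this path, so it is active.
Since the path Dd ← Ff → Rr is active, Dd and Rr are not d-separated given ∅.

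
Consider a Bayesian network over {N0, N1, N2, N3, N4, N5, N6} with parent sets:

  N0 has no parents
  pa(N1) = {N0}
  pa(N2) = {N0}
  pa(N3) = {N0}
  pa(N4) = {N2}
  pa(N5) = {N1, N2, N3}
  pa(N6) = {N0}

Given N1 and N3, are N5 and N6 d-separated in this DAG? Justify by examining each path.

No

Enumerating the 3 paths from N5 to N6 and testing each for blocking by {N1, N3}:
Path 1: N5 ← N1 ← N0 → N6
  N1 is a chain here and N1 is conditioned on, so the path is blocked at N1.
Path 2: N5 ← N2 ← N0 → N6
  N2 is a chain and N2 is not conditioned on; N0 is a fork and N0 is not conditioned on — no node blocks this path, so it is active.
Path 3: N5 ← N3 ← N0 → N6
  N3 is a chain here and N3 is conditioned on, so the path is blocked at N3.
Because an active path exists, N5 and N6 are not d-separated.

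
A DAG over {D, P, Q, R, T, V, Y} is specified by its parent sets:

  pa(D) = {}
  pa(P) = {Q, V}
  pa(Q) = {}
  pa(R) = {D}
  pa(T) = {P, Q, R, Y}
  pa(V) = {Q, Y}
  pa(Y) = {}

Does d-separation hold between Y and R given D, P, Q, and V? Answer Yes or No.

Enumerating the 5 paths from Y to R and testing each for blocking by {D, P, Q, V}:
  1. Y → V → P ← Q → T ← R — V:chain[blocks]; P:collider[open]; Q:fork[blocks]; T:collider[blocks] ⇒ blocked
  2. Y → V → P → T ← R — V:chain[blocks]; P:chain[blocks]; T:collider[blocks] ⇒ blocked
  3. Y → V ← Q → P → T ← R — V:collider[open]; Q:fork[blocks]; P:chain[blocks]; T:collider[blocks] ⇒ blocked
  4. Y → V ← Q → T ← R — V:collider[open]; Q:fork[blocks]; T:collider[blocks] ⇒ blocked
  5. Y → T ← R — T:collider[blocks] ⇒ blocked
Since every path is blocked, d-separation holds.

Yes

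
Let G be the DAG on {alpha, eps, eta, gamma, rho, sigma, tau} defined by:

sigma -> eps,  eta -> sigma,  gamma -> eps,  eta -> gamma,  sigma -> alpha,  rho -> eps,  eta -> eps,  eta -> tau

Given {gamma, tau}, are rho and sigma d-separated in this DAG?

Enumerating the 3 paths from rho to sigma and testing each for blocking by {gamma, tau}:
  1. rho → eps ← sigma — eps:collider[blocks] ⇒ blocked
  2. rho → eps ← gamma ← eta → sigma — eps:collider[blocks]; gamma:chain[blocks]; eta:fork[open] ⇒ blocked
  3. rho → eps ← eta → sigma — eps:collider[blocks]; eta:fork[open] ⇒ blocked
Every path is blocked, so rho and sigma are d-separated given {gamma, tau}.

Yes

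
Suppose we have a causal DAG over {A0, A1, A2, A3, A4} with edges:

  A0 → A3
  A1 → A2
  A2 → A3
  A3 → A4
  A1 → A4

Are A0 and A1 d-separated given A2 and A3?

2 paths connect A0 and A1; each must be blocked for d-separation to hold:
Path 1: A0 → A3 ← A2 ← A1
  A2 is a chain here and A2 is conditioned on, so the path is blocked at A2.
Path 2: A0 → A3 → A4 ← A1
  A3 is a chain here and A3 is conditioned on, so the path is blocked at A3.
Every path is blocked, so A0 and A1 are d-separated given {A2, A3}.

Yes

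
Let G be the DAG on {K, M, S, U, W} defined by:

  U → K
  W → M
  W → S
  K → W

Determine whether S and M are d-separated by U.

There is one path between S and M:
Path 1: S ← W → M
  W is a fork and W is not conditioned on — no node blocks this path, so it is active.
Since the path S ← W → M is active, S and M are not d-separated given {U}.

No — S and M are not d-separated given {U}.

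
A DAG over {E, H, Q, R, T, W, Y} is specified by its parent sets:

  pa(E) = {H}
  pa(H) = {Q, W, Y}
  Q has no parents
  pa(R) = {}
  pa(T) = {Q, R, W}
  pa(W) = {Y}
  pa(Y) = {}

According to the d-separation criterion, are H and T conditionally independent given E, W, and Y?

No

We examine all 3 paths between H and T:
Path 1: H ← Q → T
  Q is a fork and Q is not conditioned on — no node blocks this path, so it is active.
Path 2: H ← Y → W → T
  Y is a fork here and Y is conditioned on, so the path is blocked at Y.
Path 3: H ← W → T
  W is a fork here and W is conditioned on, so the path is blocked at W.
At least one path is unblocked, so d-separation fails.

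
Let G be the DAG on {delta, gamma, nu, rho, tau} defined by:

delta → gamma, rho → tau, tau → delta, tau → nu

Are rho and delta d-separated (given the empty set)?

No

Only one path connects rho and delta:
Path 1: rho → tau → delta
  tau is a chain and tau is not conditioned on — no node blocks this path, so it is active.
At least one path is unblocked, so d-separation fails.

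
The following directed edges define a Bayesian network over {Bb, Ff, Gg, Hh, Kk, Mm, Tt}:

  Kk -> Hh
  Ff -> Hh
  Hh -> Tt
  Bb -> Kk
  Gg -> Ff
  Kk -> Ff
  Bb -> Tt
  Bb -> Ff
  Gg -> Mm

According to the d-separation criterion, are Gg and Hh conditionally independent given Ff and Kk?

Yes

There are 5 undirected paths between Gg and Hh; checking each against the conditioning set {Ff, Kk}:
Path 1: Gg → Ff → Hh
  Ff is a chain here and Ff is conditioned on, so the path is blocked at Ff.
Path 2: Gg → Ff ← Kk → Hh
  Kk is a fork here and Kk is conditioned on, so the path is blocked at Kk.
Path 3: Gg → Ff ← Kk ← Bb → Tt ← Hh
  Kk is a chain here and Kk is conditioned on, so the path is blocked at Kk.
Path 4: Gg → Ff ← Bb → Kk → Hh
  Kk is a chain here and Kk is conditioned on, so the path is blocked at Kk.
Path 5: Gg → Ff ← Bb → Tt ← Hh
  Tt is a collider here and neither Tt nor any of its descendants is conditioned on, so the collider stays closed — the path is blocked at Tt.
Every path is blocked, so Gg and Hh are d-separated given {Ff, Kk}.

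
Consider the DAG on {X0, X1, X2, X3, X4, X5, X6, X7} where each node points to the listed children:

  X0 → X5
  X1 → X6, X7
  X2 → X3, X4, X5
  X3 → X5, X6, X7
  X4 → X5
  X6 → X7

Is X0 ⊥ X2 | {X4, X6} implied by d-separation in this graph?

There are 3 undirected paths between X0 and X2; checking each against the conditioning set {X4, X6}:
Path 1: X0 → X5 ← X4 ← X2
  X5 is a collider here and neither X5 nor any of its descendants is conditioned on, so the collider stays closed — the path is blocked at X5.
Path 2: X0 → X5 ← X3 ← X2
  X5 is a collider here and neither X5 nor any of its descendants is conditioned on, so the collider stays closed — the path is blocked at X5.
Path 3: X0 → X5 ← X2
  X5 is a collider here and neither X5 nor any of its descendants is conditioned on, so the collider stays closed — the path is blocked at X5.
All paths are blocked; X0 ⊥ X2 | {X4, X6} holds.

Yes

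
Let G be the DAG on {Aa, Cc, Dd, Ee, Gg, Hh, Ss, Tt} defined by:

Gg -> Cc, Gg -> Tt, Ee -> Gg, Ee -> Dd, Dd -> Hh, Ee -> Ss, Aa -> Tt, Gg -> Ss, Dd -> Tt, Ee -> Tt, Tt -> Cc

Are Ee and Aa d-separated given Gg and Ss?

6 paths connect Ee and Aa; each must be blocked for d-separation to hold:
  1. Ee → Dd → Tt ← Aa — Dd:chain[open]; Tt:collider[blocks] ⇒ blocked
  2. Ee → Gg → Cc ← Tt ← Aa — Gg:chain[blocks]; Cc:collider[blocks]; Tt:chain[open] ⇒ blocked
  3. Ee → Gg → Tt ← Aa — Gg:chain[blocks]; Tt:collider[blocks] ⇒ blocked
  4. Ee → Tt ← Aa — Tt:collider[blocks] ⇒ blocked
  5. Ee → Ss ← Gg → Cc ← Tt ← Aa — Ss:collider[open]; Gg:fork[blocks]; Cc:collider[blocks]; Tt:chain[open] ⇒ blocked
  6. Ee → Ss ← Gg → Tt ← Aa — Ss:collider[open]; Gg:fork[blocks]; Tt:collider[blocks] ⇒ blocked
Every path is blocked, so Ee and Aa are d-separated given {Gg, Ss}.

Yes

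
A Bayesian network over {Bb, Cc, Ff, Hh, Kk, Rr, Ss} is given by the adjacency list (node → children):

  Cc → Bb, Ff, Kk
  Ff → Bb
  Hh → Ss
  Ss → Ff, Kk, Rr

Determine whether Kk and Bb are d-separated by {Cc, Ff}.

We examine all 4 paths between Kk and Bb:
Path 1: Kk ← Cc → Bb
  Cc is a fork here and Cc is conditioned on, so the path is blocked at Cc.
Path 2: Kk ← Cc → Ff → Bb
  Cc is a fork here and Cc is conditioned on, so the path is blocked at Cc.
Path 3: Kk ← Ss → Ff ← Cc → Bb
  Cc is a fork here and Cc is conditioned on, so the path is blocked at Cc.
Path 4: Kk ← Ss → Ff → Bb
  Ff is a chain here and Ff is conditioned on, so the path is blocked at Ff.
Every path is blocked, so Kk and Bb are d-separated given {Cc, Ff}.

Yes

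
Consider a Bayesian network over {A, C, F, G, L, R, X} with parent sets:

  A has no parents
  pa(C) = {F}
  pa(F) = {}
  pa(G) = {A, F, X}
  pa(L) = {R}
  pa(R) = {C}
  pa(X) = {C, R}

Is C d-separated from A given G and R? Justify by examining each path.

We examine all 3 paths between C and A:
  1. C → R → X → G ← A — R:chain[blocks]; X:chain[open]; G:collider[open] ⇒ blocked
  2. C → X → G ← A — X:chain[open]; G:collider[open] ⇒ active
  3. C ← F → G ← A — F:fork[open]; G:collider[open] ⇒ active
Since the path C → X → G ← A is active, C and A are not d-separated given {G, R}.

No — C and A are not d-separated given {G, R}.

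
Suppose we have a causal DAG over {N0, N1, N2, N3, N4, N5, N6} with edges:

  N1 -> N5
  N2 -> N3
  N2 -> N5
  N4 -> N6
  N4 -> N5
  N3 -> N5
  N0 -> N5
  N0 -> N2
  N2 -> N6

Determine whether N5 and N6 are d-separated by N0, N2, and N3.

No

There are 4 undirected paths between N5 and N6; checking each against the conditioning set {N0, N2, N3}:
Path 1: N5 ← N2 → N6
  N2 is a fork here and N2 is conditioned on, so the path is blocked at N2.
Path 2: N5 ← N0 → N2 → N6
  N0 is a fork here and N0 is conditioned on, so the path is blocked at N0.
Path 3: N5 ← N4 → N6
  N4 is a fork and N4 is not conditioned on — no node blocks this path, so it is active.
Path 4: N5 ← N3 ← N2 → N6
  N3 is a chain here and N3 is conditioned on, so the path is blocked at N3.
At least one path is unblocked, so d-separation fails.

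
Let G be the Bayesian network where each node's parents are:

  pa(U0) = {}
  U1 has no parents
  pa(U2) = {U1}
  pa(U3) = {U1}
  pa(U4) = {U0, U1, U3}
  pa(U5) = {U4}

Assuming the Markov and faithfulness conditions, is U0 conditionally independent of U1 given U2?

Yes

2 paths connect U0 and U1; each must be blocked for d-separation to hold:
Path 1: U0 → U4 ← U1
  U4 is a collider here and neither U4 nor any of its descendants is conditioned on, so the collider stays closed — the path is blocked at U4.
Path 2: U0 → U4 ← U3 ← U1
  U4 is a collider here and neither U4 nor any of its descendants is conditioned on, so the collider stays closed — the path is blocked at U4.
Every path is blocked, so U0 and U1 are d-separated given {U2}.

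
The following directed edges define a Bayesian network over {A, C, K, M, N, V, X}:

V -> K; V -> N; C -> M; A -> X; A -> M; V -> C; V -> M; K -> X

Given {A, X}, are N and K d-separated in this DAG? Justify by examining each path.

There are 3 undirected paths between N and K; checking each against the conditioning set {A, X}:
Path 1: N ← V → M ← A → X ← K
  M is a collider here and neither M nor any of its descendants is conditioned on, so the collider stays closed — the path is blocked at M.
Path 2: N ← V → K
  V is a fork and V is not conditioned on — no node blocks this path, so it is active.
Path 3: N ← V → C → M ← A → X ← K
  M is a collider here and neither M nor any of its descendants is conditioned on, so the collider stays closed — the path is blocked at M.
Since the path N ← V → K is active, N and K are not d-separated given {A, X}.

No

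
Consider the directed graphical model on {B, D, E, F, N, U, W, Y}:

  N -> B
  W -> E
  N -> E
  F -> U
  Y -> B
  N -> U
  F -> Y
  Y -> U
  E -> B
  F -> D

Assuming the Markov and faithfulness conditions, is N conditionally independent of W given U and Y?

Yes

There are 4 undirected paths between N and W; checking each against the conditioning set {U, Y}:
  1. N → U ← F → Y → B ← E ← W — U:collider[open]; F:fork[open]; Y:chain[blocks]; B:collider[blocks]; E:chain[open] ⇒ blocked
  2. N → U ← Y → B ← E ← W — U:collider[open]; Y:fork[blocks]; B:collider[blocks]; E:chain[open] ⇒ blocked
  3. N → E ← W — E:collider[blocks] ⇒ blocked
  4. N → B ← E ← W — B:collider[blocks]; E:chain[open] ⇒ blocked
Every path is blocked, so N and W are d-separated given {U, Y}.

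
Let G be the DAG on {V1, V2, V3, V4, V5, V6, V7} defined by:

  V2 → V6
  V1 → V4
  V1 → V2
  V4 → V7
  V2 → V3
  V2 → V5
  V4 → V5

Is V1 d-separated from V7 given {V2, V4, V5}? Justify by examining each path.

Yes

There are 2 undirected paths between V1 and V7; checking each against the conditioning set {V2, V4, V5}:
Path 1: V1 → V4 → V7
  V4 is a chain here and V4 is conditioned on, so the path is blocked at V4.
Path 2: V1 → V2 → V5 ← V4 → V7
  V2 is a chain here and V2 is conditioned on, so the path is blocked at V2.
All paths are blocked; V1 ⊥ V7 | {V2, V4, V5} holds.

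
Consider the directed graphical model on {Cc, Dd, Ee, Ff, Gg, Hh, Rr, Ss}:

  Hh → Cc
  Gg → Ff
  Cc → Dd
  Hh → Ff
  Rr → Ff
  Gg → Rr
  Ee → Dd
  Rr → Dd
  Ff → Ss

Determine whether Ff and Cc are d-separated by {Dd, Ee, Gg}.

We examine all 3 paths between Ff and Cc:
Path 1: Ff ← Hh → Cc
  Hh is a fork and Hh is not conditioned on — no node blocks this path, so it is active.
Path 2: Ff ← Rr → Dd ← Cc
  Rr is a fork and Rr is not conditioned on; Dd is a collider and Dd is conditioned on, which opens it — no node blocks this path, so it is active.
Path 3: Ff ← Gg → Rr → Dd ← Cc
  Gg is a fork here and Gg is conditioned on, so the path is blocked at Gg.
Because an active path exists, Ff and Cc are not d-separated.

No — Ff and Cc are not d-separated given {Dd, Ee, Gg}.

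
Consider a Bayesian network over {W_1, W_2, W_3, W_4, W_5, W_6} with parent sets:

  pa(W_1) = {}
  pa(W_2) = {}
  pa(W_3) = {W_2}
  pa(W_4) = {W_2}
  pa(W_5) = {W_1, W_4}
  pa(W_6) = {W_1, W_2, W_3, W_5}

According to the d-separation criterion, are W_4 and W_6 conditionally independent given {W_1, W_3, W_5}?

No

4 paths connect W_4 and W_6; each must be blocked for d-separation to hold:
Path 1: W_4 ← W_2 → W_3 → W_6
  W_3 is a chain here and W_3 is conditioned on, so the path is blocked at W_3.
Path 2: W_4 ← W_2 → W_6
  W_2 is a fork and W_2 is not conditioned on — no node blocks this path, so it is active.
Path 3: W_4 → W_5 ← W_1 → W_6
  W_1 is a fork here and W_1 is conditioned on, so the path is blocked at W_1.
Path 4: W_4 → W_5 → W_6
  W_5 is a chain here and W_5 is conditioned on, so the path is blocked at W_5.
Since the path W_4 ← W_2 → W_6 is active, W_4 and W_6 are not d-separated given {W_1, W_3, W_5}.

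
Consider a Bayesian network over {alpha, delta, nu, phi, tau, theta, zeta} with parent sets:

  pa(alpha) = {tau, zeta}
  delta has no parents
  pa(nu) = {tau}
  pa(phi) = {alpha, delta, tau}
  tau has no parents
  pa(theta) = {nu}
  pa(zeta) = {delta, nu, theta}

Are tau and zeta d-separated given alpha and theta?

No — tau and zeta are not d-separated given {alpha, theta}.

6 paths connect tau and zeta; each must be blocked for d-separation to hold:
Path 1: tau → nu → theta → zeta
  theta is a chain here and theta is conditioned on, so the path is blocked at theta.
Path 2: tau → nu → zeta
  nu is a chain and nu is not conditioned on — no node blocks this path, so it is active.
Path 3: tau → alpha → phi ← delta → zeta
  alpha is a chain here and alpha is conditioned on, so the path is blocked at alpha.
Path 4: tau → alpha ← zeta
  alpha is a collider and alpha is conditioned on, which opens it — no node blocks this path, so it is active.
Path 5: tau → phi ← alpha ← zeta
  phi is a collider here and neither phi nor any of its descendants is conditioned on, so the collider stays closed — the path is blocked at phi.
Path 6: tau → phi ← delta → zeta
  phi is a collider here and neither phi nor any of its descendants is conditioned on, so the collider stays closed — the path is blocked at phi.
At least one path is unblocked, so d-separation fails.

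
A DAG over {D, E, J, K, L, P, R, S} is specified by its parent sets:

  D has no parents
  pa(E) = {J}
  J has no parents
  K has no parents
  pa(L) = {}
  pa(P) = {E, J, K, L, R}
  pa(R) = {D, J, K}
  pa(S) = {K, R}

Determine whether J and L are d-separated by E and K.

Yes — J and L are d-separated given {E, K}.

5 paths connect J and L; each must be blocked for d-separation to hold:
  1. J → P ← L — P:collider[blocks] ⇒ blocked
  2. J → E → P ← L — E:chain[blocks]; P:collider[blocks] ⇒ blocked
  3. J → R → P ← L — R:chain[open]; P:collider[blocks] ⇒ blocked
  4. J → R → S ← K → P ← L — R:chain[open]; S:collider[blocks]; K:fork[blocks]; P:collider[blocks] ⇒ blocked
  5. J → R ← K → P ← L — R:collider[blocks]; K:fork[blocks]; P:collider[blocks] ⇒ blocked
Since every path is blocked, d-separation holds.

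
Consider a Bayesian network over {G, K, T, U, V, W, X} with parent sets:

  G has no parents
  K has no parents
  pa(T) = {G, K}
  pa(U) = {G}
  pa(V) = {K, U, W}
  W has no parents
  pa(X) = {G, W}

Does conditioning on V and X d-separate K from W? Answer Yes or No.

We examine all 4 paths between K and W:
Path 1: K → V ← W
  V is a collider and V is conditioned on, which opens it — no node blocks this path, so it is active.
Path 2: K → V ← U ← G → X ← W
  V is a collider and V is conditioned on, which opens it; U is a chain and U is not conditioned on; G is a fork and G is not conditioned on; X is a collider and X is conditioned on, which opens it — no node blocks this path, so it is active.
Path 3: K → T ← G → U → V ← W
  T is a collider here and neither T nor any of its descendants is conditioned on, so the collider stays closed — the path is blocked at T.
Path 4: K → T ← G → X ← W
  T is a collider here and neither T nor any of its descendants is conditioned on, so the collider stays closed — the path is blocked at T.
Because an active path exists, K and W are not d-separated.

No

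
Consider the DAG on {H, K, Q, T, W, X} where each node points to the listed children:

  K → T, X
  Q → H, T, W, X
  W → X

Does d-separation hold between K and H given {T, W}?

No — K and H are not d-separated given {T, W}.

Enumerating the 3 paths from K to H and testing each for blocking by {T, W}:
  1. K → T ← Q → H — T:collider[open]; Q:fork[open] ⇒ active
  2. K → X ← Q → H — X:collider[blocks]; Q:fork[open] ⇒ blocked
  3. K → X ← W ← Q → H — X:collider[blocks]; W:chain[blocks]; Q:fork[open] ⇒ blocked
At least one path is unblocked, so d-separation fails.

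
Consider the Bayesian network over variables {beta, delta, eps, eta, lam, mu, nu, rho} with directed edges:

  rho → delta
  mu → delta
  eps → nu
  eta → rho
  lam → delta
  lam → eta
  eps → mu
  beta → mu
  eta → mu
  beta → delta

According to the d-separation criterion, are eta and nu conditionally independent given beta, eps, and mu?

Yes — eta and nu are d-separated given {beta, eps, mu}.

We examine all 5 paths between eta and nu:
Path 1: eta → rho → delta ← beta → mu ← eps → nu
  delta is a collider here and neither delta nor any of its descendants is conditioned on, so the collider stays closed — the path is blocked at delta.
Path 2: eta → rho → delta ← mu ← eps → nu
  delta is a collider here and neither delta nor any of its descendants is conditioned on, so the collider stays closed — the path is blocked at delta.
Path 3: eta → mu ← eps → nu
  eps is a fork here and eps is conditioned on, so the path is blocked at eps.
Path 4: eta ← lam → delta ← beta → mu ← eps → nu
  delta is a collider here and neither delta nor any of its descendants is conditioned on, so the collider stays closed — the path is blocked at delta.
Path 5: eta ← lam → delta ← mu ← eps → nu
  delta is a collider here and neither delta nor any of its descendants is conditioned on, so the collider stays closed — the path is blocked at delta.
Every path is blocked, so eta and nu are d-separated given {beta, eps, mu}.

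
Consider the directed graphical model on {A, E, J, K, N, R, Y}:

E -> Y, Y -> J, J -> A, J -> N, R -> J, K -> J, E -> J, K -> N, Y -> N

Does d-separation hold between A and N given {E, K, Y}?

4 paths connect A and N; each must be blocked for d-separation to hold:
Path 1: A ← J ← K → N
  K is a fork here and K is conditioned on, so the path is blocked at K.
Path 2: A ← J ← Y → N
  Y is a fork here and Y is conditioned on, so the path is blocked at Y.
Path 3: A ← J → N
  J is a fork and J is not conditioned on — no node blocks this path, so it is active.
Path 4: A ← J ← E → Y → N
  E is a fork here and E is conditioned on, so the path is blocked at E.
At least one path is unblocked, so d-separation fails.

No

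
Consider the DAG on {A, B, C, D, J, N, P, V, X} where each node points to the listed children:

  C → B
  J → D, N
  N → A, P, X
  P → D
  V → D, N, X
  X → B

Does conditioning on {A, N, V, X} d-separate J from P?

6 paths connect J and P; each must be blocked for d-separation to hold:
Path 1: J → D ← P
  D is a collider here and neither D nor any of its descendants is conditioned on, so the collider stays closed — the path is blocked at D.
Path 2: J → D ← V → N → P
  D is a collider here and neither D nor any of its descendants is conditioned on, so the collider stays closed — the path is blocked at D.
Path 3: J → D ← V → X ← N → P
  D is a collider here and neither D nor any of its descendants is conditioned on, so the collider stays closed — the path is blocked at D.
Path 4: J → N → X ← V → D ← P
  N is a chain here and N is conditioned on, so the path is blocked at N.
Path 5: J → N → P
  N is a chain here and N is conditioned on, so the path is blocked at N.
Path 6: J → N ← V → D ← P
  V is a fork here and V is conditioned on, so the path is blocked at V.
Every path is blocked, so J and P are d-separated given {A, N, V, X}.

Yes — J and P are d-separated given {A, N, V, X}.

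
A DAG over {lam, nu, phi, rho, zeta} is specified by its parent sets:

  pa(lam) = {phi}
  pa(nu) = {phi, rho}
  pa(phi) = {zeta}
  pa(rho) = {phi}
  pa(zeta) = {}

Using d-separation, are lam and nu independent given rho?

No

We examine all 2 paths between lam and nu:
Path 1: lam ← phi → nu
  phi is a fork and phi is not conditioned on — no node blocks this path, so it is active.
Path 2: lam ← phi → rho → nu
  rho is a chain here and rho is conditioned on, so the path is blocked at rho.
Since the path lam ← phi → nu is active, lam and nu are not d-separated given {rho}.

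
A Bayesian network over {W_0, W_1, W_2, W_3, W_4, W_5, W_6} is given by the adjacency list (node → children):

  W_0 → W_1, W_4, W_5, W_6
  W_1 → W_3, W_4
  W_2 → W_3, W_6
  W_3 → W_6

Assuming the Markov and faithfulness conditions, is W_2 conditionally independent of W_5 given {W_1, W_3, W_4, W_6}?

There are 6 undirected paths between W_2 and W_5; checking each against the conditioning set {W_1, W_3, W_4, W_6}:
  1. W_2 → W_6 ← W_0 → W_5 — W_6:collider[open]; W_0:fork[open] ⇒ active
  2. W_2 → W_6 ← W_3 ← W_1 ← W_0 → W_5 — W_6:collider[open]; W_3:chain[blocks]; W_1:chain[blocks]; W_0:fork[open] ⇒ blocked
  3. W_2 → W_6 ← W_3 ← W_1 → W_4 ← W_0 → W_5 — W_6:collider[open]; W_3:chain[blocks]; W_1:fork[blocks]; W_4:collider[open]; W_0:fork[open] ⇒ blocked
  4. W_2 → W_3 ← W_1 ← W_0 → W_5 — W_3:collider[open]; W_1:chain[blocks]; W_0:fork[open] ⇒ blocked
  5. W_2 → W_3 ← W_1 → W_4 ← W_0 → W_5 — W_3:collider[open]; W_1:fork[blocks]; W_4:collider[open]; W_0:fork[open] ⇒ blocked
  6. W_2 → W_3 → W_6 ← W_0 → W_5 — W_3:chain[blocks]; W_6:collider[open]; W_0:fork[open] ⇒ blocked
At least one path is unblocked, so d-separation fails.

No — W_2 and W_5 are not d-separated given {W_1, W_3, W_4, W_6}.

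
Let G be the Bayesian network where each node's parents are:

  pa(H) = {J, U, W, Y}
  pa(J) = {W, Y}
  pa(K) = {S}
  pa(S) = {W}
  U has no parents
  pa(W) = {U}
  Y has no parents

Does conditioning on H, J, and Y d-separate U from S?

We examine all 4 paths between U and S:
Path 1: U → H ← J ← W → S
  J is a chain here and J is conditioned on, so the path is blocked at J.
Path 2: U → H ← W → S
  H is a collider and H is conditioned on, which opens it; W is a fork and W is not conditioned on — no node blocks this path, so it is active.
Path 3: U → H ← Y → J ← W → S
  Y is a fork here and Y is conditioned on, so the path is blocked at Y.
Path 4: U → W → S
  W is a chain and W is not conditioned on — no node blocks this path, so it is active.
At least one path is unblocked, so d-separation fails.

No — U and S are not d-separated given {H, J, Y}.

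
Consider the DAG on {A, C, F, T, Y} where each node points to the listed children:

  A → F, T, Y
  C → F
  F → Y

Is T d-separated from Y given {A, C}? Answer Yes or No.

Yes — T and Y are d-separated given {A, C}.

There are 2 undirected paths between T and Y; checking each against the conditioning set {A, C}:
  1. T ← A → Y — A:fork[blocks] ⇒ blocked
  2. T ← A → F → Y — A:fork[blocks]; F:chain[open] ⇒ blocked
Every path is blocked, so T and Y are d-separated given {A, C}.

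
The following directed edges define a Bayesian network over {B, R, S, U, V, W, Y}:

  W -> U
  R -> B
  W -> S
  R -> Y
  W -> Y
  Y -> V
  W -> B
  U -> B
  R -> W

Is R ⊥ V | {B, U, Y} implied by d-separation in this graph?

We examine all 4 paths between R and V:
Path 1: R → W → Y → V
  Y is a chain here and Y is conditioned on, so the path is blocked at Y.
Path 2: R → B ← W → Y → V
  Y is a chain here and Y is conditioned on, so the path is blocked at Y.
Path 3: R → B ← U ← W → Y → V
  U is a chain here and U is conditioned on, so the path is blocked at U.
Path 4: R → Y → V
  Y is a chain here and Y is conditioned on, so the path is blocked at Y.
Since every path is blocked, d-separation holds.

Yes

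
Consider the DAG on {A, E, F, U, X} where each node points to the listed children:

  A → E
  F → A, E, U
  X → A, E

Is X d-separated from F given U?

Yes

Enumerating the 4 paths from X to F and testing each for blocking by {U}:
  1. X → A ← F — A:collider[blocks] ⇒ blocked
  2. X → A → E ← F — A:chain[open]; E:collider[blocks] ⇒ blocked
  3. X → E ← A ← F — E:collider[blocks]; A:chain[open] ⇒ blocked
  4. X → E ← F — E:collider[blocks] ⇒ blocked
Since every path is blocked, d-separation holds.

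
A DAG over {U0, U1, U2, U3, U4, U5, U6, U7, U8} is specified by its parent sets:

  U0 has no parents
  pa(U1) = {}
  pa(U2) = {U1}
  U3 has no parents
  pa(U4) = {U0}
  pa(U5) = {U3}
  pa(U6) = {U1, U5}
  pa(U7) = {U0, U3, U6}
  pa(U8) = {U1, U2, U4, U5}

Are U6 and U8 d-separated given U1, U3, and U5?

We examine all 6 paths between U6 and U8:
Path 1: U6 ← U5 → U8
  U5 is a fork here and U5 is conditioned on, so the path is blocked at U5.
Path 2: U6 ← U5 ← U3 → U7 ← U0 → U4 → U8
  U5 is a chain here and U5 is conditioned on, so the path is blocked at U5.
Path 3: U6 → U7 ← U3 → U5 → U8
  U7 is a collider here and neither U7 nor any of its descendants is conditioned on, so the collider stays closed — the path is blocked at U7.
Path 4: U6 → U7 ← U0 → U4 → U8
  U7 is a collider here and neither U7 nor any of its descendants is conditioned on, so the collider stays closed — the path is blocked at U7.
Path 5: U6 ← U1 → U2 → U8
  U1 is a fork here and U1 is conditioned on, so the path is blocked at U1.
Path 6: U6 ← U1 → U8
  U1 is a fork here and U1 is conditioned on, so the path is blocked at U1.
All paths are blocked; U6 ⊥ U8 | {U1, U3, U5} holds.

Yes — U6 and U8 are d-separated given {U1, U3, U5}.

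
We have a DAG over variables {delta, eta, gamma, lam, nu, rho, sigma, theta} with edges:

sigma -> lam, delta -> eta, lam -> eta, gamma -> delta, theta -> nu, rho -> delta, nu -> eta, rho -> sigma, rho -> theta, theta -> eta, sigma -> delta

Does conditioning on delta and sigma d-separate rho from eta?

Enumerating the 6 paths from rho to eta and testing each for blocking by {delta, sigma}:
Path 1: rho → delta → eta
  delta is a chain here and delta is conditioned on, so the path is blocked at delta.
Path 2: rho → delta ← sigma → lam → eta
  sigma is a fork here and sigma is conditioned on, so the path is blocked at sigma.
Path 3: rho → theta → eta
  theta is a chain and theta is not conditioned on — no node blocks this path, so it is active.
Path 4: rho → theta → nu → eta
  theta is a chain and theta is not conditioned on; nu is a chain and nu is not conditioned on — no node blocks this path, so it is active.
Path 5: rho → sigma → lam → eta
  sigma is a chain here and sigma is conditioned on, so the path is blocked at sigma.
Path 6: rho → sigma → delta → eta
  sigma is a chain here and sigma is conditioned on, so the path is blocked at sigma.
Since the path rho → theta → eta is active, rho and eta are not d-separated given {delta, sigma}.

No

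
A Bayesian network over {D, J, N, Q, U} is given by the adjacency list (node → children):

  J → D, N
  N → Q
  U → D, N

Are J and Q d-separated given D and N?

There are 2 undirected paths between J and Q; checking each against the conditioning set {D, N}:
  1. J → D ← U → N → Q — D:collider[open]; U:fork[open]; N:chain[blocks] ⇒ blocked
  2. J → N → Q — N:chain[blocks] ⇒ blocked
Every path is blocked, so J and Q are d-separated given {D, N}.

Yes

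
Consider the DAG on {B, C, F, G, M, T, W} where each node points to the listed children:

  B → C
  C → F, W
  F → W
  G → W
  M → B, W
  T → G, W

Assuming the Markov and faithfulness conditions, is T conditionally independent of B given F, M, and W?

There are 6 undirected paths between T and B; checking each against the conditioning set {F, M, W}:
  1. T → W ← M → B — W:collider[open]; M:fork[blocks] ⇒ blocked
  2. T → W ← C ← B — W:collider[open]; C:chain[open] ⇒ active
  3. T → W ← F ← C ← B — W:collider[open]; F:chain[blocks]; C:chain[open] ⇒ blocked
  4. T → G → W ← M → B — G:chain[open]; W:collider[open]; M:fork[blocks] ⇒ blocked
  5. T → G → W ← C ← B — G:chain[open]; W:collider[open]; C:chain[open] ⇒ active
  6. T → G → W ← F ← C ← B — G:chain[open]; W:collider[open]; F:chain[blocks]; C:chain[open] ⇒ blocked
Because an active path exists, T and B are not d-separated.

No — T and B are not d-separated given {F, M, W}.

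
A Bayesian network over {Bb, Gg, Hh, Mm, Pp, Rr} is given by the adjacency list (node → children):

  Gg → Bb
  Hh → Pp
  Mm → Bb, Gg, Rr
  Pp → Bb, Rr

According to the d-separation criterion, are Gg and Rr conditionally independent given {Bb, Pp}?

No

We examine all 4 paths between Gg and Rr:
Path 1: Gg ← Mm → Rr
  Mm is a fork and Mm is not conditioned on — no node blocks this path, so it is active.
Path 2: Gg ← Mm → Bb ← Pp → Rr
  Pp is a fork here and Pp is conditioned on, so the path is blocked at Pp.
Path 3: Gg → Bb ← Mm → Rr
  Bb is a collider and Bb is conditioned on, which opens it; Mm is a fork and Mm is not conditioned on — no node blocks this path, so it is active.
Path 4: Gg → Bb ← Pp → Rr
  Pp is a fork here and Pp is conditioned on, so the path is blocked at Pp.
Since the path Gg ← Mm → Rr is active, Gg and Rr are not d-separated given {Bb, Pp}.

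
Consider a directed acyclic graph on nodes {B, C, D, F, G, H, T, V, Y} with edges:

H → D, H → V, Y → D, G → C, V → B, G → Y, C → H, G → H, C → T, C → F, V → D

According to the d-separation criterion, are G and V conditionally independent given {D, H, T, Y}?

There are 6 undirected paths between G and V; checking each against the conditioning set {D, H, T, Y}:
Path 1: G → C → H → D ← V
  H is a chain here and H is conditioned on, so the path is blocked at H.
Path 2: G → C → H → V
  H is a chain here and H is conditioned on, so the path is blocked at H.
Path 3: G → H → D ← V
  H is a chain here and H is conditioned on, so the path is blocked at H.
Path 4: G → H → V
  H is a chain here and H is conditioned on, so the path is blocked at H.
Path 5: G → Y → D ← V
  Y is a chain here and Y is conditioned on, so the path is blocked at Y.
Path 6: G → Y → D ← H → V
  Y is a chain here and Y is conditioned on, so the path is blocked at Y.
Every path is blocked, so G and V are d-separated given {D, H, T, Y}.

Yes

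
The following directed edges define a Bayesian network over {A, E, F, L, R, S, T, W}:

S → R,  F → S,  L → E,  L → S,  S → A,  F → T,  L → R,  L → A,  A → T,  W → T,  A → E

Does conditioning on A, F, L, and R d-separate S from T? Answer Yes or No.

Enumerating the 6 paths from S to T and testing each for blocking by {A, F, L, R}:
  1. S ← F → T — F:fork[blocks] ⇒ blocked
  2. S → A → T — A:chain[blocks] ⇒ blocked
  3. S ← L → E ← A → T — L:fork[blocks]; E:collider[blocks]; A:fork[blocks] ⇒ blocked
  4. S ← L → A → T — L:fork[blocks]; A:chain[blocks] ⇒ blocked
  5. S → R ← L → E ← A → T — R:collider[open]; L:fork[blocks]; E:collider[blocks]; A:fork[blocks] ⇒ blocked
  6. S → R ← L → A → T — R:collider[open]; L:fork[blocks]; A:chain[blocks] ⇒ blocked
Since every path is blocked, d-separation holds.

Yes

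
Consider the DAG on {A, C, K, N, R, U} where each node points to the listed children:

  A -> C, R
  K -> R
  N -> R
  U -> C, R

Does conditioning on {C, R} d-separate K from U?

2 paths connect K and U; each must be blocked for d-separation to hold:
Path 1: K → R ← U
  R is a collider and R is conditioned on, which opens it — no node blocks this path, so it is active.
Path 2: K → R ← A → C ← U
  R is a collider and R is conditioned on, which opens it; A is a fork and A is not conditioned on; C is a collider and C is conditioned on, which opens it — no node blocks this path, so it is active.
Because an active path exists, K and U are not d-separated.

No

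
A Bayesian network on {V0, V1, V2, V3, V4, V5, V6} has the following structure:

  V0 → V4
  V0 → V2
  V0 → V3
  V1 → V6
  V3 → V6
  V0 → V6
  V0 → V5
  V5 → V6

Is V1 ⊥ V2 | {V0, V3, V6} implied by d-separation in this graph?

Enumerating the 3 paths from V1 to V2 and testing each for blocking by {V0, V3, V6}:
Path 1: V1 → V6 ← V5 ← V0 → V2
  V0 is a fork here and V0 is conditioned on, so the path is blocked at V0.
Path 2: V1 → V6 ← V0 → V2
  V0 is a fork here and V0 is conditioned on, so the path is blocked at V0.
Path 3: V1 → V6 ← V3 ← V0 → V2
  V3 is a chain here and V3 is conditioned on, so the path is blocked at V3.
Since every path is blocked, d-separation holds.

Yes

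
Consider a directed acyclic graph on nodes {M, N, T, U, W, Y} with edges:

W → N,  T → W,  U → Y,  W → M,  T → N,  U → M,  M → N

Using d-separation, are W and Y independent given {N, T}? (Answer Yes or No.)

We examine all 3 paths between W and Y:
Path 1: W ← T → N ← M ← U → Y
  T is a fork here and T is conditioned on, so the path is blocked at T.
Path 2: W → M ← U → Y
  M is a collider and its descendant N is conditioned on, which opens it; U is a fork and U is not conditioned on — no node blocks this path, so it is active.
Path 3: W → N ← M ← U → Y
  N is a collider and N is conditioned on, which opens it; M is a chain and M is not conditioned on; U is a fork and U is not conditioned on — no node blocks this path, so it is active.
At least one path is unblocked, so d-separation fails.

No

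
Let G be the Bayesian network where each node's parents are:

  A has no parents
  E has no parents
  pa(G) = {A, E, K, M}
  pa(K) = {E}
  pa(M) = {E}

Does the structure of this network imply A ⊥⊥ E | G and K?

3 paths connect A and E; each must be blocked for d-separation to hold:
  1. A → G ← M ← E — G:collider[open]; M:chain[open] ⇒ active
  2. A → G ← E — G:collider[open] ⇒ active
  3. A → G ← K ← E — G:collider[open]; K:chain[blocks] ⇒ blocked
Because an active path exists, A and E are not d-separated.

No — A and E are not d-separated given {G, K}.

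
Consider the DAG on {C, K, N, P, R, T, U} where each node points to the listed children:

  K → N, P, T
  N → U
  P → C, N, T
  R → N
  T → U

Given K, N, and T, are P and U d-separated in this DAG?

Yes — P and U are d-separated given {K, N, T}.

We examine all 6 paths between P and U:
Path 1: P → T → U
  T is a chain here and T is conditioned on, so the path is blocked at T.
Path 2: P → T ← K → N → U
  K is a fork here and K is conditioned on, so the path is blocked at K.
Path 3: P ← K → T → U
  K is a fork here and K is conditioned on, so the path is blocked at K.
Path 4: P ← K → N → U
  K is a fork here and K is conditioned on, so the path is blocked at K.
Path 5: P → N → U
  N is a chain here and N is conditioned on, so the path is blocked at N.
Path 6: P → N ← K → T → U
  K is a fork here and K is conditioned on, so the path is blocked at K.
Since every path is blocked, d-separation holds.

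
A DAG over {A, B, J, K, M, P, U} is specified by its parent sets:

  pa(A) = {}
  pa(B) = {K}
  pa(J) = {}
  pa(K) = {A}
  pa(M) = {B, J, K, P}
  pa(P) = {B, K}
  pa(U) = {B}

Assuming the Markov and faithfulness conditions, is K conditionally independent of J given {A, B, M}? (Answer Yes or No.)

No — K and J are not d-separated given {A, B, M}.

We examine all 5 paths between K and J:
Path 1: K → B → M ← J
  B is a chain here and B is conditioned on, so the path is blocked at B.
Path 2: K → B → P → M ← J
  B is a chain here and B is conditioned on, so the path is blocked at B.
Path 3: K → M ← J
  M is a collider and M is conditioned on, which opens it — no node blocks this path, so it is active.
Path 4: K → P ← B → M ← J
  B is a fork here and B is conditioned on, so the path is blocked at B.
Path 5: K → P → M ← J
  P is a chain and P is not conditioned on; M is a collider and M is conditioned on, which opens it — no node blocks this path, so it is active.
Since the path K → M ← J is active, K and J are not d-separated given {A, B, M}.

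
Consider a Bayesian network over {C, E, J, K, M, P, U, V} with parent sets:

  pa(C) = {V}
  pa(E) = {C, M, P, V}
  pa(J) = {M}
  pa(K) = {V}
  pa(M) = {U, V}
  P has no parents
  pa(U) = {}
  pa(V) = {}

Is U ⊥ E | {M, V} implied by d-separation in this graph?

We examine all 3 paths between U and E:
Path 1: U → M → E
  M is a chain here and M is conditioned on, so the path is blocked at M.
Path 2: U → M ← V → E
  V is a fork here and V is conditioned on, so the path is blocked at V.
Path 3: U → M ← V → C → E
  V is a fork here and V is conditioned on, so the path is blocked at V.
All paths are blocked; U ⊥ E | {M, V} holds.

Yes — U and E are d-separated given {M, V}.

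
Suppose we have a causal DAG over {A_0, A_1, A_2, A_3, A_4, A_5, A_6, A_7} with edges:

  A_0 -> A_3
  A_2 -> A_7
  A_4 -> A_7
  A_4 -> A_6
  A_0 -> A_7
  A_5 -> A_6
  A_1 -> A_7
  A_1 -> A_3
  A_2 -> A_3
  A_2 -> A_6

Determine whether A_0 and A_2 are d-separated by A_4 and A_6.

Yes

6 paths connect A_0 and A_2; each must be blocked for d-separation to hold:
Path 1: A_0 → A_3 ← A_1 → A_7 ← A_2
  A_3 is a collider here and neither A_3 nor any of its descendants is conditioned on, so the collider stays closed — the path is blocked at A_3.
Path 2: A_0 → A_3 ← A_1 → A_7 ← A_4 → A_6 ← A_2
  A_3 is a collider here and neither A_3 nor any of its descendants is conditioned on, so the collider stays closed — the path is blocked at A_3.
Path 3: A_0 → A_3 ← A_2
  A_3 is a collider here and neither A_3 nor any of its descendants is conditioned on, so the collider stays closed — the path is blocked at A_3.
Path 4: A_0 → A_7 ← A_1 → A_3 ← A_2
  A_7 is a collider here and neither A_7 nor any of its descendants is conditioned on, so the collider stays closed — the path is blocked at A_7.
Path 5: A_0 → A_7 ← A_2
  A_7 is a collider here and neither A_7 nor any of its descendants is conditioned on, so the collider stays closed — the path is blocked at A_7.
Path 6: A_0 → A_7 ← A_4 → A_6 ← A_2
  A_7 is a collider here and neither A_7 nor any of its descendants is conditioned on, so the collider stays closed — the path is blocked at A_7.
Since every path is blocked, d-separation holds.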